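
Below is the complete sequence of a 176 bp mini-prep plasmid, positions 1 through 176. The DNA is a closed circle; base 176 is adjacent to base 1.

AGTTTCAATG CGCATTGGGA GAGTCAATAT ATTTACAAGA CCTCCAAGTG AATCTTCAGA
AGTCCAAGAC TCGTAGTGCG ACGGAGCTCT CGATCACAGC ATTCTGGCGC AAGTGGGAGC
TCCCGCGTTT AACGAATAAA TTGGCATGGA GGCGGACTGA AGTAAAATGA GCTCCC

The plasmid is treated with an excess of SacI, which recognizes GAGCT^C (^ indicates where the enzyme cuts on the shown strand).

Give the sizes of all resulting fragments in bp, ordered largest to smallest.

SacI sites (GAGCTC) start at positions 84, 117, 169.
SacI cuts after base 5 of each site (before the last base), so after positions 88, 121, 173.
Circular molecule, 3 cuts → 3 fragments:
  89–121 → 33 bp
  122–173 → 52 bp
  174–176 then 1–88 → 3 + 88 = 91 bp
Sorted largest to smallest: 91, 52, 33 bp.

91, 52, 33 bp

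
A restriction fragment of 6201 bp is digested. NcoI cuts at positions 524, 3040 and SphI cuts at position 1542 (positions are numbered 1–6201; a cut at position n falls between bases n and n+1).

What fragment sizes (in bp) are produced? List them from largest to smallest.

Combined cut positions (sorted): 524, 1542, 3040.
Linear molecule, 3 cuts → 4 fragments:
  524 − 0 = 524 bp
  1542 − 524 = 1018 bp
  3040 − 1542 = 1498 bp
  6201 − 3040 = 3161 bp
Sorted largest to smallest: 3161, 1498, 1018, 524 bp.

3161, 1498, 1018, 524 bp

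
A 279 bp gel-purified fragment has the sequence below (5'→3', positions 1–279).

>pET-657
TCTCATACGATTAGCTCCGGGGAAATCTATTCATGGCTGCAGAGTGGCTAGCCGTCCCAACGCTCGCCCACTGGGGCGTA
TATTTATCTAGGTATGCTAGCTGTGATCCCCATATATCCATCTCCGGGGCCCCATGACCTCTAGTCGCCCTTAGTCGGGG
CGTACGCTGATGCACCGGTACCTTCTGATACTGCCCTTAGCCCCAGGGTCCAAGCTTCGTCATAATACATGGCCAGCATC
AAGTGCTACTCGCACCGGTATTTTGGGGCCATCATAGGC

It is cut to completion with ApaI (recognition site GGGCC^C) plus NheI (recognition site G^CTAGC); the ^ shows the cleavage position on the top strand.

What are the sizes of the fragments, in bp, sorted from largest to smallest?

The ApaI site (GGGCCC) starts at position 127.
ApaI cuts after base 5 of each site (before the last base), so after position 131.
NheI sites (GCTAGC) start at positions 47, 96.
NheI cuts after the first base of each site, so after positions 47, 96.
Combined cut positions: 47, 96, 131.
Linear molecule, 3 cuts → 4 fragments:
  1–47 → 47 bp
  48–96 → 49 bp
  97–131 → 35 bp
  132–279 → 148 bp
Sorted largest to smallest: 148, 49, 47, 35 bp.

148, 49, 47, 35 bp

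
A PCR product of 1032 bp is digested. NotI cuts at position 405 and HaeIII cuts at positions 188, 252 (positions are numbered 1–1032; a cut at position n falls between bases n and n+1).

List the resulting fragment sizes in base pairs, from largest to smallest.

627, 188, 153, 64 bp

Combined cut positions (sorted): 188, 252, 405.
Linear molecule, 3 cuts → 4 fragments:
  188 − 0 = 188 bp
  252 − 188 = 64 bp
  405 − 252 = 153 bp
  1032 − 405 = 627 bp
Sorted largest to smallest: 627, 188, 153, 64 bp.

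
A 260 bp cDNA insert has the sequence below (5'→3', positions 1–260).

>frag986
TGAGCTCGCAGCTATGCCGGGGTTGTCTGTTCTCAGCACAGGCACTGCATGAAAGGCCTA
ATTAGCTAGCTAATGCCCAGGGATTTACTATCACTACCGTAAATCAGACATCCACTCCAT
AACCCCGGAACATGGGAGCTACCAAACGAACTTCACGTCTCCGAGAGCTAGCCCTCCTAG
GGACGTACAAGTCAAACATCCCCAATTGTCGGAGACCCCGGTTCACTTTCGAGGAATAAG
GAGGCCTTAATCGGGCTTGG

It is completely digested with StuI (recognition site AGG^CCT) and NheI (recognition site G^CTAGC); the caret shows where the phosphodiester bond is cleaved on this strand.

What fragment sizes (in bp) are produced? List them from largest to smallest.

102, 77, 56, 16, 9 bp

StuI sites (AGGCCT) start at positions 54, 242.
StuI cuts after base 3 of each site, so after positions 56, 244.
NheI sites (GCTAGC) start at positions 65, 167.
NheI cuts after the first base of each site, so after positions 65, 167.
Combined cut positions: 56, 65, 167, 244.
Linear molecule, 4 cuts → 5 fragments:
  1–56 → 56 bp
  57–65 → 9 bp
  66–167 → 102 bp
  168–244 → 77 bp
  245–260 → 16 bp
Sorted largest to smallest: 102, 77, 56, 16, 9 bp.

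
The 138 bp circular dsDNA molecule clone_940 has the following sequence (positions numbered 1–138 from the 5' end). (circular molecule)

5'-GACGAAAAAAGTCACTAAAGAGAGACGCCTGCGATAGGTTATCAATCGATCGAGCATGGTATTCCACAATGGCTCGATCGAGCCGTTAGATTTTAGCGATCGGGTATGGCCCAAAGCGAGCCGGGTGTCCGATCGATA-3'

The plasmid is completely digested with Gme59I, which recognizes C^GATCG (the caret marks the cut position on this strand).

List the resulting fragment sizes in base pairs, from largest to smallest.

55, 33, 28, 22 bp

Gme59I sites (CGATCG) start at positions 47, 75, 97, 130.
Gme59I cuts after the first base of each site, so after positions 47, 75, 97, 130.
Circular molecule, 4 cuts → 4 fragments:
  48–75 → 28 bp
  76–97 → 22 bp
  98–130 → 33 bp
  131–138 then 1–47 → 8 + 47 = 55 bp
Sorted largest to smallest: 55, 33, 28, 22 bp.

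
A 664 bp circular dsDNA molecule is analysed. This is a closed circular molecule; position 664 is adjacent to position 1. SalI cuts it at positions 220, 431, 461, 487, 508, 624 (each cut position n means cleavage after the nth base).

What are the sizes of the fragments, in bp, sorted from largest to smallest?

260, 211, 116, 30, 26, 21 bp

Circular molecule, 6 cuts → 6 fragments:
  431 − 220 = 211 bp
  461 − 431 = 30 bp
  487 − 461 = 26 bp
  508 − 487 = 21 bp
  624 − 508 = 116 bp
  wrap: 664 − 624 + 220 = 260 bp
Sorted largest to smallest: 260, 211, 116, 30, 26, 21 bp.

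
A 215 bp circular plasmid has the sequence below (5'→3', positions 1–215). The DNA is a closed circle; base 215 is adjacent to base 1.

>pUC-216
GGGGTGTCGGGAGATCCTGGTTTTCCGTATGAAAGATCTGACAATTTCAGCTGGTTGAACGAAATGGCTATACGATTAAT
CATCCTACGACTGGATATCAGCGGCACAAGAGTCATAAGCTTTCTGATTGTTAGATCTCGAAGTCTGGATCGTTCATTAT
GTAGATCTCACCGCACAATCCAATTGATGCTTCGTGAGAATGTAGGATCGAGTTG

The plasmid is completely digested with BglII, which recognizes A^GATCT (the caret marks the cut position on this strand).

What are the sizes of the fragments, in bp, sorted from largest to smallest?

BglII sites (AGATCT) start at positions 34, 133, 163.
BglII cuts after the first base of each site, so after positions 34, 133, 163.
Circular molecule, 3 cuts → 3 fragments:
  35–133 → 99 bp
  134–163 → 30 bp
  164–215 then 1–34 → 52 + 34 = 86 bp
Sorted largest to smallest: 99, 86, 30 bp.

99, 86, 30 bp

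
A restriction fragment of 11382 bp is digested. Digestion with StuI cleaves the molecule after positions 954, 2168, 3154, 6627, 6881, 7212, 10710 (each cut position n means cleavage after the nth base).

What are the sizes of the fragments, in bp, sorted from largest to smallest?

Linear molecule, 7 cuts → 8 fragments:
  954 − 0 = 954 bp
  2168 − 954 = 1214 bp
  3154 − 2168 = 986 bp
  6627 − 3154 = 3473 bp
  6881 − 6627 = 254 bp
  7212 − 6881 = 331 bp
  10710 − 7212 = 3498 bp
  11382 − 10710 = 672 bp
Sorted largest to smallest: 3498, 3473, 1214, 986, 954, 672, 331, 254 bp.

3498, 3473, 1214, 986, 954, 672, 331, 254 bp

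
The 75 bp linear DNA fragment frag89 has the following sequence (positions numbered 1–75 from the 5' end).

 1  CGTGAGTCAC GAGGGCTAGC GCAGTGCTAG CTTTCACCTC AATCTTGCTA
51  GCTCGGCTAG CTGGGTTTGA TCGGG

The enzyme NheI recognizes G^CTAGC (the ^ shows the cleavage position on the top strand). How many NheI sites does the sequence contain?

GCTAGC occurs starting at positions 15, 26, 47, 56.
NheI cuts at 4 sites.

4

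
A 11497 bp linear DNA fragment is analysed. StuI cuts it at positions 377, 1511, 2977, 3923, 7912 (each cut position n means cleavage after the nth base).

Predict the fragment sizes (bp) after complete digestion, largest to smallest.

3989, 3585, 1466, 1134, 946, 377 bp

Linear molecule, 5 cuts → 6 fragments:
  377 − 0 = 377 bp
  1511 − 377 = 1134 bp
  2977 − 1511 = 1466 bp
  3923 − 2977 = 946 bp
  7912 − 3923 = 3989 bp
  11497 − 7912 = 3585 bp
Sorted largest to smallest: 3989, 3585, 1466, 1134, 946, 377 bp.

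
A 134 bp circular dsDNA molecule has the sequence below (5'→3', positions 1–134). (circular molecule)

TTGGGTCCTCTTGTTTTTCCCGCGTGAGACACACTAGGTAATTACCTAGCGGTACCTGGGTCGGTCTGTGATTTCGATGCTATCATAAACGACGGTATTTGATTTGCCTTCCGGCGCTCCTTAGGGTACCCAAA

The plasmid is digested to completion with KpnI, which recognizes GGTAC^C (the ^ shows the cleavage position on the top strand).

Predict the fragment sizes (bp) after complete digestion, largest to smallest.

74, 60 bp

KpnI sites (GGTACC) start at positions 51, 125.
KpnI cuts after base 5 of each site (before the last base), so after positions 55, 129.
Circular molecule, 2 cuts → 2 fragments:
  56–129 → 74 bp
  130–134 then 1–55 → 5 + 55 = 60 bp
Sorted largest to smallest: 74, 60 bp.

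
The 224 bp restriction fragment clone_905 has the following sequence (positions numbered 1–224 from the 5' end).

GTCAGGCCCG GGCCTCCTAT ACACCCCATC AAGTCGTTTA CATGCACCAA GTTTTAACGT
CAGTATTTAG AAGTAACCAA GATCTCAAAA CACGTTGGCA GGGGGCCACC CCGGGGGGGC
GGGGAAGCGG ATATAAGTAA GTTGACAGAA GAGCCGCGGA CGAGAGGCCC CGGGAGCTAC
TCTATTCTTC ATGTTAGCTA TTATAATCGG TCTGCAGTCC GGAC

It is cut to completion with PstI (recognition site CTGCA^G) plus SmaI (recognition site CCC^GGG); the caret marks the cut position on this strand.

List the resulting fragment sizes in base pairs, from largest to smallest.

103, 59, 45, 9, 8 bp

The PstI site (CTGCAG) starts at position 212.
PstI cuts after base 5 of each site (before the last base), so after position 216.
SmaI sites (CCCGGG) start at positions 7, 110, 169.
SmaI cuts after base 3 of each site, so after positions 9, 112, 171.
Combined cut positions: 9, 112, 171, 216.
Linear molecule, 4 cuts → 5 fragments:
  1–9 → 9 bp
  10–112 → 103 bp
  113–171 → 59 bp
  172–216 → 45 bp
  217–224 → 8 bp
Sorted largest to smallest: 103, 59, 45, 9, 8 bp.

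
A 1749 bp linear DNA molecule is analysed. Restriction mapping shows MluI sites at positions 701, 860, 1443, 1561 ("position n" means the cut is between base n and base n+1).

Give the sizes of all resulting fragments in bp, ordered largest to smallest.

701, 583, 188, 159, 118 bp

Linear molecule, 4 cuts → 5 fragments:
  701 − 0 = 701 bp
  860 − 701 = 159 bp
  1443 − 860 = 583 bp
  1561 − 1443 = 118 bp
  1749 − 1561 = 188 bp
Sorted largest to smallest: 701, 583, 188, 159, 118 bp.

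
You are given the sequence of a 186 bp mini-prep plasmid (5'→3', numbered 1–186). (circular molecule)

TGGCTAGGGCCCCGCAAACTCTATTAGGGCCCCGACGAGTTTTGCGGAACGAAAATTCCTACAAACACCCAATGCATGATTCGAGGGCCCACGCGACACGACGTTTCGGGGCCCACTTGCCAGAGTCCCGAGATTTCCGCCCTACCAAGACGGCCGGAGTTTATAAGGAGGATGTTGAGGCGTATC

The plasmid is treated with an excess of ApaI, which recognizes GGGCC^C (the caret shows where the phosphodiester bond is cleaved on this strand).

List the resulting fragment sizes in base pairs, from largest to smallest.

84, 58, 24, 20 bp

ApaI sites (GGGCCC) start at positions 7, 27, 85, 109.
ApaI cuts after base 5 of each site (before the last base), so after positions 11, 31, 89, 113.
Circular molecule, 4 cuts → 4 fragments:
  12–31 → 20 bp
  32–89 → 58 bp
  90–113 → 24 bp
  114–186 then 1–11 → 73 + 11 = 84 bp
Sorted largest to smallest: 84, 58, 24, 20 bp.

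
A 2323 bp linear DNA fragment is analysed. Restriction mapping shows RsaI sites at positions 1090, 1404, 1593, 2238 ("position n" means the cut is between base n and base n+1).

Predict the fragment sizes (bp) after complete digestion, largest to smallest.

Linear molecule, 4 cuts → 5 fragments:
  1090 − 0 = 1090 bp
  1404 − 1090 = 314 bp
  1593 − 1404 = 189 bp
  2238 − 1593 = 645 bp
  2323 − 2238 = 85 bp
Sorted largest to smallest: 1090, 645, 314, 189, 85 bp.

1090, 645, 314, 189, 85 bp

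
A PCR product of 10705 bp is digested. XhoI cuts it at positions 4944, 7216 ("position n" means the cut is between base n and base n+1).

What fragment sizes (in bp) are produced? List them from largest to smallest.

Linear molecule, 2 cuts → 3 fragments:
  4944 − 0 = 4944 bp
  7216 − 4944 = 2272 bp
  10705 − 7216 = 3489 bp
Sorted largest to smallest: 4944, 3489, 2272 bp.

4944, 3489, 2272 bp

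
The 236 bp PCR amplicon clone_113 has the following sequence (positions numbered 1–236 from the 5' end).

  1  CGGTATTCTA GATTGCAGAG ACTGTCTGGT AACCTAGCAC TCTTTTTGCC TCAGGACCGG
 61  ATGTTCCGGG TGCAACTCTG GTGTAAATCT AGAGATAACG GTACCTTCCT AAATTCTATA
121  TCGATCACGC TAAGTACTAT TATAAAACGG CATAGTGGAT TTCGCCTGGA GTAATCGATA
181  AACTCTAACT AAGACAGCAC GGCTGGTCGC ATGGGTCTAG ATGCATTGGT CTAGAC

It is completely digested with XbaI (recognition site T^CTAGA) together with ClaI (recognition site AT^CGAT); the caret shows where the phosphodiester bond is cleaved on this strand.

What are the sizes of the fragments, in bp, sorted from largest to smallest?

81, 54, 41, 33, 14, 7, 6 bp

XbaI sites (TCTAGA) start at positions 7, 88, 216, 230.
XbaI cuts after the first base of each site, so after positions 7, 88, 216, 230.
ClaI sites (ATCGAT) start at positions 120, 174.
ClaI cuts after base 2 of each site, so after positions 121, 175.
Combined cut positions: 7, 88, 121, 175, 216, 230.
Linear molecule, 6 cuts → 7 fragments:
  1–7 → 7 bp
  8–88 → 81 bp
  89–121 → 33 bp
  122–175 → 54 bp
  176–216 → 41 bp
  217–230 → 14 bp
  231–236 → 6 bp
Sorted largest to smallest: 81, 54, 41, 33, 14, 7, 6 bp.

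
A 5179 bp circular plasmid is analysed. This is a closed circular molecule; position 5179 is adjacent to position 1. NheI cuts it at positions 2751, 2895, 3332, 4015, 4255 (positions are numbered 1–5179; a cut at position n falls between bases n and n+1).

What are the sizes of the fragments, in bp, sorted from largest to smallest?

3675, 683, 437, 240, 144 bp

Circular molecule, 5 cuts → 5 fragments:
  2895 − 2751 = 144 bp
  3332 − 2895 = 437 bp
  4015 − 3332 = 683 bp
  4255 − 4015 = 240 bp
  wrap: 5179 − 4255 + 2751 = 3675 bp
Sorted largest to smallest: 3675, 683, 437, 240, 144 bp.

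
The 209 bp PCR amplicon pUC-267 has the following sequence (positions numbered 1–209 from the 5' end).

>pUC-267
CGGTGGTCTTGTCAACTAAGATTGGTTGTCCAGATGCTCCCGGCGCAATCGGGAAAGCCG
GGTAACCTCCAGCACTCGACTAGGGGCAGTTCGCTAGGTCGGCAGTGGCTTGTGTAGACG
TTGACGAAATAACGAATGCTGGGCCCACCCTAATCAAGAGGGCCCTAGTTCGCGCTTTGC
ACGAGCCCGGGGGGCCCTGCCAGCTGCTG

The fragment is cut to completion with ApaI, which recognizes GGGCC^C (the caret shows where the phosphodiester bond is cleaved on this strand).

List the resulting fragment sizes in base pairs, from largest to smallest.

145, 32, 19, 13 bp

ApaI sites (GGGCCC) start at positions 141, 160, 192.
ApaI cuts after base 5 of each site (before the last base), so after positions 145, 164, 196.
Linear molecule, 3 cuts → 4 fragments:
  1–145 → 145 bp
  146–164 → 19 bp
  165–196 → 32 bp
  197–209 → 13 bp
Sorted largest to smallest: 145, 32, 19, 13 bp.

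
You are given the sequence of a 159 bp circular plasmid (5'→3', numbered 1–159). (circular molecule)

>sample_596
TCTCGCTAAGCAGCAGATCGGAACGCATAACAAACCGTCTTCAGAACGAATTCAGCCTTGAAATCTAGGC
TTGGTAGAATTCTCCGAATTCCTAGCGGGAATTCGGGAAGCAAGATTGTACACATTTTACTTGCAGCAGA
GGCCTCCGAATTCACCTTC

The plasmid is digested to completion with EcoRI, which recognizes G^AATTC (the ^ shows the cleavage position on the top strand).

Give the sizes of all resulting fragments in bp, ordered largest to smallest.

59, 49, 29, 13, 9 bp

EcoRI sites (GAATTC) start at positions 48, 77, 86, 99, 148.
EcoRI cuts after the first base of each site, so after positions 48, 77, 86, 99, 148.
Circular molecule, 5 cuts → 5 fragments:
  49–77 → 29 bp
  78–86 → 9 bp
  87–99 → 13 bp
  100–148 → 49 bp
  149–159 then 1–48 → 11 + 48 = 59 bp
Sorted largest to smallest: 59, 49, 29, 13, 9 bp.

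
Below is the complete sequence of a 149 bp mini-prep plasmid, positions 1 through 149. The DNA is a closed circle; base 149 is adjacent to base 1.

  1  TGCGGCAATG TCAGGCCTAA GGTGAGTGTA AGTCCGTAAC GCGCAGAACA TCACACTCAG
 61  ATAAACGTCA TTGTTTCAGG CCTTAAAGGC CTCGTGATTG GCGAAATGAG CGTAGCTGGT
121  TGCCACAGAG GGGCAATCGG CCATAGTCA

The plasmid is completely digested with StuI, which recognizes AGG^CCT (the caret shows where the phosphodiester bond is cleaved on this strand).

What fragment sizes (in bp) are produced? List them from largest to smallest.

75, 65, 9 bp

StuI sites (AGGCCT) start at positions 13, 78, 87.
StuI cuts after base 3 of each site, so after positions 15, 80, 89.
Circular molecule, 3 cuts → 3 fragments:
  16–80 → 65 bp
  81–89 → 9 bp
  90–149 then 1–15 → 60 + 15 = 75 bp
Sorted largest to smallest: 75, 65, 9 bp.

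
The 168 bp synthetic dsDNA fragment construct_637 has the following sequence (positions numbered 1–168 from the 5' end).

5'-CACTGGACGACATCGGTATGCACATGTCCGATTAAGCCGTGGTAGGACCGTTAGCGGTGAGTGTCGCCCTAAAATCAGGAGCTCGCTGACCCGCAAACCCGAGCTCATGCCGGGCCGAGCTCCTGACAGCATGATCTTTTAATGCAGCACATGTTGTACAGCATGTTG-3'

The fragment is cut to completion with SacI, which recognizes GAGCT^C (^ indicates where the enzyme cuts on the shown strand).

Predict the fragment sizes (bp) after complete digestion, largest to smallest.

83, 47, 22, 16 bp

SacI sites (GAGCTC) start at positions 79, 101, 117.
SacI cuts after base 5 of each site (before the last base), so after positions 83, 105, 121.
Linear molecule, 3 cuts → 4 fragments:
  1–83 → 83 bp
  84–105 → 22 bp
  106–121 → 16 bp
  122–168 → 47 bp
Sorted largest to smallest: 83, 47, 22, 16 bp.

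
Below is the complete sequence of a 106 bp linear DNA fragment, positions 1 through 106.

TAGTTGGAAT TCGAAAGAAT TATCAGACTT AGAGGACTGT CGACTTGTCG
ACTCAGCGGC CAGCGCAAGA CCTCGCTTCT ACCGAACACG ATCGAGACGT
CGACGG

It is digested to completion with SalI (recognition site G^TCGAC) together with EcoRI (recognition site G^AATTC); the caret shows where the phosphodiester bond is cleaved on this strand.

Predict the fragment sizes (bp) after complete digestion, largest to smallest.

SalI sites (GTCGAC) start at positions 39, 47, 99.
SalI cuts after the first base of each site, so after positions 39, 47, 99.
The EcoRI site (GAATTC) starts at position 7.
EcoRI cuts after the first base of each site, so after position 7.
Combined cut positions: 7, 39, 47, 99.
Linear molecule, 4 cuts → 5 fragments:
  1–7 → 7 bp
  8–39 → 32 bp
  40–47 → 8 bp
  48–99 → 52 bp
  100–106 → 7 bp
Sorted largest to smallest: 52, 32, 8, 7, 7 bp.

52, 32, 8, 7, 7 bp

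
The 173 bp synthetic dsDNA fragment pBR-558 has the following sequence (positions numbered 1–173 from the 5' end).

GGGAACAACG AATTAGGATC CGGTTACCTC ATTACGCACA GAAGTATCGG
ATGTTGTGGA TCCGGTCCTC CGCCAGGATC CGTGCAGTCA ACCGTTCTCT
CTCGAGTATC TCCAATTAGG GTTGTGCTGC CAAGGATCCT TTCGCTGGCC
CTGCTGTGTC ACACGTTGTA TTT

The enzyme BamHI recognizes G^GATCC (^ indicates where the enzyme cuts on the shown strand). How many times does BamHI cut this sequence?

GGATCC occurs starting at positions 16, 58, 76, 134.
BamHI cuts at 4 sites.

4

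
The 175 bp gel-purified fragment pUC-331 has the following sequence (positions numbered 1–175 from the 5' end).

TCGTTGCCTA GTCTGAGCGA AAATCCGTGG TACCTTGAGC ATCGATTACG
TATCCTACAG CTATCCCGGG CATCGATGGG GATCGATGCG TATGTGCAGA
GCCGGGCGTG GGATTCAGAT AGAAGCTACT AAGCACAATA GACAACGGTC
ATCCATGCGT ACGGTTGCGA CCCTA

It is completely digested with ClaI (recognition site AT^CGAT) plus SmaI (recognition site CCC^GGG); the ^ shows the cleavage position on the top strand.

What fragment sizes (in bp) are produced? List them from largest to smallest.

92, 42, 25, 10, 6 bp

ClaI sites (ATCGAT) start at positions 41, 72, 82.
ClaI cuts after base 2 of each site, so after positions 42, 73, 83.
The SmaI site (CCCGGG) starts at position 65.
SmaI cuts after base 3 of each site, so after position 67.
Combined cut positions: 42, 67, 73, 83.
Linear molecule, 4 cuts → 5 fragments:
  1–42 → 42 bp
  43–67 → 25 bp
  68–73 → 6 bp
  74–83 → 10 bp
  84–175 → 92 bp
Sorted largest to smallest: 92, 42, 25, 10, 6 bp.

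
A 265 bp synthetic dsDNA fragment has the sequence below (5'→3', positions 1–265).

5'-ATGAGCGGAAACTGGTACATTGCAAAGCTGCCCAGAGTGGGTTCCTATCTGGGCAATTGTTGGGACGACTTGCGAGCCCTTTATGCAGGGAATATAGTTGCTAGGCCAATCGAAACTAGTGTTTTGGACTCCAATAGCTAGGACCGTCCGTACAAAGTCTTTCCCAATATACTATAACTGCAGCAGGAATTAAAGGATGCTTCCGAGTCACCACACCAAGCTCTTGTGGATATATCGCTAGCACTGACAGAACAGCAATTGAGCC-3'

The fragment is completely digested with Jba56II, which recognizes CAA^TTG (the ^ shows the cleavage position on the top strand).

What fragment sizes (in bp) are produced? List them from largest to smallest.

202, 56, 7 bp

Jba56II sites (CAATTG) start at positions 54, 256.
Jba56II cuts after base 3 of each site, so after positions 56, 258.
Linear molecule, 2 cuts → 3 fragments:
  1–56 → 56 bp
  57–258 → 202 bp
  259–265 → 7 bp
Sorted largest to smallest: 202, 56, 7 bp.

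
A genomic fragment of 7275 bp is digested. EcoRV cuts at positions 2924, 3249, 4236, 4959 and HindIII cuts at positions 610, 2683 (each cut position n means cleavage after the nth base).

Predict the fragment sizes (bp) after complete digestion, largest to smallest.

2316, 2073, 987, 723, 610, 325, 241 bp

Combined cut positions (sorted): 610, 2683, 2924, 3249, 4236, 4959.
Linear molecule, 6 cuts → 7 fragments:
  610 − 0 = 610 bp
  2683 − 610 = 2073 bp
  2924 − 2683 = 241 bp
  3249 − 2924 = 325 bp
  4236 − 3249 = 987 bp
  4959 − 4236 = 723 bp
  7275 − 4959 = 2316 bp
Sorted largest to smallest: 2316, 2073, 987, 723, 610, 325, 241 bp.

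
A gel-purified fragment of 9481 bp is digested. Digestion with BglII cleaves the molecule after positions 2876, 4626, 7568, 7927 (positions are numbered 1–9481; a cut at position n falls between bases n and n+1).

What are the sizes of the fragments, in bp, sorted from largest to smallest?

2942, 2876, 1750, 1554, 359 bp

Linear molecule, 4 cuts → 5 fragments:
  2876 − 0 = 2876 bp
  4626 − 2876 = 1750 bp
  7568 − 4626 = 2942 bp
  7927 − 7568 = 359 bp
  9481 − 7927 = 1554 bp
Sorted largest to smallest: 2942, 2876, 1750, 1554, 359 bp.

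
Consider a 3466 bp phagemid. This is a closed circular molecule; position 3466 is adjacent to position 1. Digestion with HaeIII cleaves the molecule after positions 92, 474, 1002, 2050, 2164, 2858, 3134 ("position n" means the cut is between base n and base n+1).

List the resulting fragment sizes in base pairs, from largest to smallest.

Circular molecule, 7 cuts → 7 fragments:
  474 − 92 = 382 bp
  1002 − 474 = 528 bp
  2050 − 1002 = 1048 bp
  2164 − 2050 = 114 bp
  2858 − 2164 = 694 bp
  3134 − 2858 = 276 bp
  wrap: 3466 − 3134 + 92 = 424 bp
Sorted largest to smallest: 1048, 694, 528, 424, 382, 276, 114 bp.

1048, 694, 528, 424, 382, 276, 114 bp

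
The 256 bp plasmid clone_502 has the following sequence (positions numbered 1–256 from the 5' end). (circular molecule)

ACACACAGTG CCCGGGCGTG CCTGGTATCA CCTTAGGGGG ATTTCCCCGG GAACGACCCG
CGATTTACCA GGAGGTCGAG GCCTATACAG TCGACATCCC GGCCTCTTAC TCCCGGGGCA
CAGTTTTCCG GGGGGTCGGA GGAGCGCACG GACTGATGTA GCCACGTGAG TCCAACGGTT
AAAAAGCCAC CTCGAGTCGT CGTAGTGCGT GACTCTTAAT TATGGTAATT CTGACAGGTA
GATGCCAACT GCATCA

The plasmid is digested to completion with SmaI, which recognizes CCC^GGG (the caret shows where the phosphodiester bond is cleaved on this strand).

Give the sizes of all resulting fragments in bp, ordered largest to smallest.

155, 66, 35 bp

SmaI sites (CCCGGG) start at positions 11, 46, 112.
SmaI cuts after base 3 of each site, so after positions 13, 48, 114.
Circular molecule, 3 cuts → 3 fragments:
  14–48 → 35 bp
  49–114 → 66 bp
  115–256 then 1–13 → 142 + 13 = 155 bp
Sorted largest to smallest: 155, 66, 35 bp.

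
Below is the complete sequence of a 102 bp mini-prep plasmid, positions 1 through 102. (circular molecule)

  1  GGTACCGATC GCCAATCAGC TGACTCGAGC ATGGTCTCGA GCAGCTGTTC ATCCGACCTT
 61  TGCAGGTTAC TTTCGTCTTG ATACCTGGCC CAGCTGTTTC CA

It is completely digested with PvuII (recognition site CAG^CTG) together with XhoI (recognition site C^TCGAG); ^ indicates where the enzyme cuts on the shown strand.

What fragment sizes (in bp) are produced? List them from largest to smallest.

49, 28, 12, 8, 5 bp

PvuII sites (CAGCTG) start at positions 17, 42, 91.
PvuII cuts after base 3 of each site, so after positions 19, 44, 93.
XhoI sites (CTCGAG) start at positions 24, 36.
XhoI cuts after the first base of each site, so after positions 24, 36.
Combined cut positions: 19, 24, 36, 44, 93.
Circular molecule, 5 cuts → 5 fragments:
  20–24 → 5 bp
  25–36 → 12 bp
  37–44 → 8 bp
  45–93 → 49 bp
  94–102 then 1–19 → 9 + 19 = 28 bp
Sorted largest to smallest: 49, 28, 12, 8, 5 bp.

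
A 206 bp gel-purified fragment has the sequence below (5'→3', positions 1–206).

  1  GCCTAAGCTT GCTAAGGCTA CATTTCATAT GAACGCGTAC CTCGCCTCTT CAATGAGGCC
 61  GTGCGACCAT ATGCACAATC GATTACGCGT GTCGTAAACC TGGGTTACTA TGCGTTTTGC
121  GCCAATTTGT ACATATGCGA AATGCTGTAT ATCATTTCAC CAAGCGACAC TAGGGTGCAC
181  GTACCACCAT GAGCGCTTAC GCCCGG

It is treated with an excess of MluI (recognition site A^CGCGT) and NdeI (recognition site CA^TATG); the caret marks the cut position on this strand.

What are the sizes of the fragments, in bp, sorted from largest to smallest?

MluI sites (ACGCGT) start at positions 33, 85.
MluI cuts after the first base of each site, so after positions 33, 85.
NdeI sites (CATATG) start at positions 26, 68, 132.
NdeI cuts after base 2 of each site, so after positions 27, 69, 133.
Combined cut positions: 27, 33, 69, 85, 133.
Linear molecule, 5 cuts → 6 fragments:
  1–27 → 27 bp
  28–33 → 6 bp
  34–69 → 36 bp
  70–85 → 16 bp
  86–133 → 48 bp
  134–206 → 73 bp
Sorted largest to smallest: 73, 48, 36, 27, 16, 6 bp.

73, 48, 36, 27, 16, 6 bp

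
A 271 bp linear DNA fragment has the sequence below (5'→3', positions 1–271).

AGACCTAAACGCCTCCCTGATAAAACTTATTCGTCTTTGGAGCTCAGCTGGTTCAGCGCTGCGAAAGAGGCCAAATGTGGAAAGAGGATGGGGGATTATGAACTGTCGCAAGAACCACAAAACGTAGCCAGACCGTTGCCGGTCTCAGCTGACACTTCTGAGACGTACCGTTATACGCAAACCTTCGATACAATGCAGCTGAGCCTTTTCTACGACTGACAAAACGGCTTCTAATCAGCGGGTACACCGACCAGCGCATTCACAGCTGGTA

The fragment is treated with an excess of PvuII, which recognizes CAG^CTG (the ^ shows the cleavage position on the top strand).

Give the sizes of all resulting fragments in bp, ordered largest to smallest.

101, 67, 50, 47, 6 bp

PvuII sites (CAGCTG) start at positions 45, 146, 196, 263.
PvuII cuts after base 3 of each site, so after positions 47, 148, 198, 265.
Linear molecule, 4 cuts → 5 fragments:
  1–47 → 47 bp
  48–148 → 101 bp
  149–198 → 50 bp
  199–265 → 67 bp
  266–271 → 6 bp
Sorted largest to smallest: 101, 67, 50, 47, 6 bp.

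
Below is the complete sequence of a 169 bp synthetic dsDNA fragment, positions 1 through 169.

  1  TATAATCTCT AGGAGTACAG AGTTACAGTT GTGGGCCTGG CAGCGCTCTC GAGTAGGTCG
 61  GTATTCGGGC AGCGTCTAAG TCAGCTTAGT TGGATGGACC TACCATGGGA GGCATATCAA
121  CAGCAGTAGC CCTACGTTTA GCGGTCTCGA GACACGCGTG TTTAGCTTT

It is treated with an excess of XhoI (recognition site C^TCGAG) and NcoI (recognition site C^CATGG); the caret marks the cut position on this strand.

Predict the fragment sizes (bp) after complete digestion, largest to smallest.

55, 48, 43, 23 bp

XhoI sites (CTCGAG) start at positions 48, 146.
XhoI cuts after the first base of each site, so after positions 48, 146.
The NcoI site (CCATGG) starts at position 103.
NcoI cuts after the first base of each site, so after position 103.
Combined cut positions: 48, 103, 146.
Linear molecule, 3 cuts → 4 fragments:
  1–48 → 48 bp
  49–103 → 55 bp
  104–146 → 43 bp
  147–169 → 23 bp
Sorted largest to smallest: 55, 48, 43, 23 bp.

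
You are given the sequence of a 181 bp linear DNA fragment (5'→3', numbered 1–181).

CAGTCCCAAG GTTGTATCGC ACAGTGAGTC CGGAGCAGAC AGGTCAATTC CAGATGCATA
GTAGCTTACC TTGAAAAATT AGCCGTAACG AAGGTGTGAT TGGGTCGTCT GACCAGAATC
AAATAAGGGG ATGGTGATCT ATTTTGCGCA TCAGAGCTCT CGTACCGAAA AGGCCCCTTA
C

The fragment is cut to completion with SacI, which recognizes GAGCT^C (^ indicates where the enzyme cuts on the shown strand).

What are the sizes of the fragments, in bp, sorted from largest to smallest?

The SacI site (GAGCTC) starts at position 154.
SacI cuts after base 5 of each site (before the last base), so after position 158.
Linear molecule, 1 cut → 2 fragments:
  1–158 → 158 bp
  159–181 → 23 bp
Sorted largest to smallest: 158, 23 bp.

158, 23 bp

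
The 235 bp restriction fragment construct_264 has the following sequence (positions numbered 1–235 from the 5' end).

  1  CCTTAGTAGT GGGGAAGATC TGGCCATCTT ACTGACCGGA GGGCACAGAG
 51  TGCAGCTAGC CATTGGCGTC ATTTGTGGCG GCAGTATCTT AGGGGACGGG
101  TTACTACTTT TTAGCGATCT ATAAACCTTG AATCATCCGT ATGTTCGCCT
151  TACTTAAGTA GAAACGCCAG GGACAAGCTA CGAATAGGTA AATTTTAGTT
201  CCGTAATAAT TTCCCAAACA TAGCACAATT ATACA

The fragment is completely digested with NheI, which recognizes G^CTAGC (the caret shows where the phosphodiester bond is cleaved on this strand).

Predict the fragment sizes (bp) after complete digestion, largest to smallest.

180, 55 bp

The NheI site (GCTAGC) starts at position 55.
NheI cuts after the first base of each site, so after position 55.
Linear molecule, 1 cut → 2 fragments:
  1–55 → 55 bp
  56–235 → 180 bp
Sorted largest to smallest: 180, 55 bp.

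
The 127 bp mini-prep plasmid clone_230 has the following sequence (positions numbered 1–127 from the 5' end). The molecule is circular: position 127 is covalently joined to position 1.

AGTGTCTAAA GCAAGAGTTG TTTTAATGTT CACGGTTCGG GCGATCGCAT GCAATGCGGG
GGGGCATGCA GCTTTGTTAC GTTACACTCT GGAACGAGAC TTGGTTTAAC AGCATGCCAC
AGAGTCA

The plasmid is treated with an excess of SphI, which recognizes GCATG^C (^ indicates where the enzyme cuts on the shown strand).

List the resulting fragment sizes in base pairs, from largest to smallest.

SphI sites (GCATGC) start at positions 47, 64, 112.
SphI cuts after base 5 of each site (before the last base), so after positions 51, 68, 116.
Circular molecule, 3 cuts → 3 fragments:
  52–68 → 17 bp
  69–116 → 48 bp
  117–127 then 1–51 → 11 + 51 = 62 bp
Sorted largest to smallest: 62, 48, 17 bp.

62, 48, 17 bp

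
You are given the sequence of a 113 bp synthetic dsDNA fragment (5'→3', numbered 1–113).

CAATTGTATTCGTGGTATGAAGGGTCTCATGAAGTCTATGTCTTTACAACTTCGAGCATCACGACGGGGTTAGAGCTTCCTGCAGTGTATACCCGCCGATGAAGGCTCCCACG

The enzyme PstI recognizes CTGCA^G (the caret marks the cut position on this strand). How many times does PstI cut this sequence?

CTGCAG occurs starting at position 80.
PstI cuts at 1 site.

1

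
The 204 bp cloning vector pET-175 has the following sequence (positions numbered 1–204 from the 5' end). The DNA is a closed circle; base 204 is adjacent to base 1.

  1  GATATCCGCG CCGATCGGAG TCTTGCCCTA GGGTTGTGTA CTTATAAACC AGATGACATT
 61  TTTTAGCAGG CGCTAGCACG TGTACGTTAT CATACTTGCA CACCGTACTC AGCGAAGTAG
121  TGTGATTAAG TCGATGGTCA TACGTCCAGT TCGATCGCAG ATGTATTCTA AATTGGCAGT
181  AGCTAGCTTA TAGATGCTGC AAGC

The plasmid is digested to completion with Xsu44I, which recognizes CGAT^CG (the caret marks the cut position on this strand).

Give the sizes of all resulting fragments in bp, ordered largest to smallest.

Xsu44I sites (CGATCG) start at positions 12, 152.
Xsu44I cuts after base 4 of each site, so after positions 15, 155.
Circular molecule, 2 cuts → 2 fragments:
  16–155 → 140 bp
  156–204 then 1–15 → 49 + 15 = 64 bp
Sorted largest to smallest: 140, 64 bp.

140, 64 bp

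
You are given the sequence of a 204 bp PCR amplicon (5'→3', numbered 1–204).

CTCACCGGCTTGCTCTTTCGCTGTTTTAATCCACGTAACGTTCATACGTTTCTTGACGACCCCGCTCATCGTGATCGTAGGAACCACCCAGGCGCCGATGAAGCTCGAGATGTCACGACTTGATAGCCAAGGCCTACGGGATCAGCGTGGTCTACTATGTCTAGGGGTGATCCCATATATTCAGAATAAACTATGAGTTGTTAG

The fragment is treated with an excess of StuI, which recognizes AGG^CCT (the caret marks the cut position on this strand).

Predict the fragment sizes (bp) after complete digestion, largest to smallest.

The StuI site (AGGCCT) starts at position 130.
StuI cuts after base 3 of each site, so after position 132.
Linear molecule, 1 cut → 2 fragments:
  1–132 → 132 bp
  133–204 → 72 bp
Sorted largest to smallest: 132, 72 bp.

132, 72 bp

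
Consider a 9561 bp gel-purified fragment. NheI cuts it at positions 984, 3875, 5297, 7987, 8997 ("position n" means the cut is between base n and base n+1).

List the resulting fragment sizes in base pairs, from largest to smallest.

2891, 2690, 1422, 1010, 984, 564 bp

Linear molecule, 5 cuts → 6 fragments:
  984 − 0 = 984 bp
  3875 − 984 = 2891 bp
  5297 − 3875 = 1422 bp
  7987 − 5297 = 2690 bp
  8997 − 7987 = 1010 bp
  9561 − 8997 = 564 bp
Sorted largest to smallest: 2891, 2690, 1422, 1010, 984, 564 bp.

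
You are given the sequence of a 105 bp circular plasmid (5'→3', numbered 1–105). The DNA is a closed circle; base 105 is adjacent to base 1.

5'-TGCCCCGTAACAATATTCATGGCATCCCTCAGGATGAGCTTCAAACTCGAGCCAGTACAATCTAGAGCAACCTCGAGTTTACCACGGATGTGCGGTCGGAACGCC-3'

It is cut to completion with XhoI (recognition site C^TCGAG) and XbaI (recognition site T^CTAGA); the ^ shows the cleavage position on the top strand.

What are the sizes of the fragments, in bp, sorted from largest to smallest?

XhoI sites (CTCGAG) start at positions 46, 72.
XhoI cuts after the first base of each site, so after positions 46, 72.
The XbaI site (TCTAGA) starts at position 61.
XbaI cuts after the first base of each site, so after position 61.
Combined cut positions: 46, 61, 72.
Circular molecule, 3 cuts → 3 fragments:
  47–61 → 15 bp
  62–72 → 11 bp
  73–105 then 1–46 → 33 + 46 = 79 bp
Sorted largest to smallest: 79, 15, 11 bp.

79, 15, 11 bp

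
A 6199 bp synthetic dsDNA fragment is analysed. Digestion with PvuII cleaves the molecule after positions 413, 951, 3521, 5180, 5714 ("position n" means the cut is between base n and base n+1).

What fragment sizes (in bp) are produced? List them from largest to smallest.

Linear molecule, 5 cuts → 6 fragments:
  413 − 0 = 413 bp
  951 − 413 = 538 bp
  3521 − 951 = 2570 bp
  5180 − 3521 = 1659 bp
  5714 − 5180 = 534 bp
  6199 − 5714 = 485 bp
Sorted largest to smallest: 2570, 1659, 538, 534, 485, 413 bp.

2570, 1659, 538, 534, 485, 413 bp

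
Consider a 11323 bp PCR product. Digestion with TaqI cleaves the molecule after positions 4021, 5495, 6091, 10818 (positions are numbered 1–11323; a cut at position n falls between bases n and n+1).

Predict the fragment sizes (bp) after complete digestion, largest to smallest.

4727, 4021, 1474, 596, 505 bp

Linear molecule, 4 cuts → 5 fragments:
  4021 − 0 = 4021 bp
  5495 − 4021 = 1474 bp
  6091 − 5495 = 596 bp
  10818 − 6091 = 4727 bp
  11323 − 10818 = 505 bp
Sorted largest to smallest: 4727, 4021, 1474, 596, 505 bp.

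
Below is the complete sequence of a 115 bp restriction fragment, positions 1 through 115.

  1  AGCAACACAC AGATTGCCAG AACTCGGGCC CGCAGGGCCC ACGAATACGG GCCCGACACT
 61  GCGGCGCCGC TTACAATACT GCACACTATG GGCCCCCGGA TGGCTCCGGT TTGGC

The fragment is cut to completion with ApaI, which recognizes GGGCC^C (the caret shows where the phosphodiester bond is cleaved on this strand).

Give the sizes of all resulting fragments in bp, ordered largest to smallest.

41, 30, 21, 14, 9 bp

ApaI sites (GGGCCC) start at positions 26, 35, 49, 90.
ApaI cuts after base 5 of each site (before the last base), so after positions 30, 39, 53, 94.
Linear molecule, 4 cuts → 5 fragments:
  1–30 → 30 bp
  31–39 → 9 bp
  40–53 → 14 bp
  54–94 → 41 bp
  95–115 → 21 bp
Sorted largest to smallest: 41, 30, 21, 14, 9 bp.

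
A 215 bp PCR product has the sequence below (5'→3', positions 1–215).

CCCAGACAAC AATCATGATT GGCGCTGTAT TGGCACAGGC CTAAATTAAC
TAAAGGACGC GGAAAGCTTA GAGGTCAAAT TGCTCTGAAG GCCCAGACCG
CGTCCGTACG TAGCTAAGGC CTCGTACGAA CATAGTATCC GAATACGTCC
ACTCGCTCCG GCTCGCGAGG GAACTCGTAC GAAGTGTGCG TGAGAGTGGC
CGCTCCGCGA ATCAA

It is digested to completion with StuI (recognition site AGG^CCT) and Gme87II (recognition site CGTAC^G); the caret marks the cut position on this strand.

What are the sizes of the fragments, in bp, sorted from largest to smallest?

70, 53, 39, 35, 10, 8 bp

StuI sites (AGGCCT) start at positions 37, 117.
StuI cuts after base 3 of each site, so after positions 39, 119.
Gme87II sites (CGTACG) start at positions 105, 123, 176.
Gme87II cuts after base 5 of each site (before the last base), so after positions 109, 127, 180.
Combined cut positions: 39, 109, 119, 127, 180.
Linear molecule, 5 cuts → 6 fragments:
  1–39 → 39 bp
  40–109 → 70 bp
  110–119 → 10 bp
  120–127 → 8 bp
  128–180 → 53 bp
  181–215 → 35 bp
Sorted largest to smallest: 70, 53, 39, 35, 10, 8 bp.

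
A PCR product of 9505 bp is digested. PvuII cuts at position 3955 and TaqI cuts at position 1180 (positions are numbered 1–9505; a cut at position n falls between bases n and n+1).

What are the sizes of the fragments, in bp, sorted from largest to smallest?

Combined cut positions (sorted): 1180, 3955.
Linear molecule, 2 cuts → 3 fragments:
  1180 − 0 = 1180 bp
  3955 − 1180 = 2775 bp
  9505 − 3955 = 5550 bp
Sorted largest to smallest: 5550, 2775, 1180 bp.

5550, 2775, 1180 bp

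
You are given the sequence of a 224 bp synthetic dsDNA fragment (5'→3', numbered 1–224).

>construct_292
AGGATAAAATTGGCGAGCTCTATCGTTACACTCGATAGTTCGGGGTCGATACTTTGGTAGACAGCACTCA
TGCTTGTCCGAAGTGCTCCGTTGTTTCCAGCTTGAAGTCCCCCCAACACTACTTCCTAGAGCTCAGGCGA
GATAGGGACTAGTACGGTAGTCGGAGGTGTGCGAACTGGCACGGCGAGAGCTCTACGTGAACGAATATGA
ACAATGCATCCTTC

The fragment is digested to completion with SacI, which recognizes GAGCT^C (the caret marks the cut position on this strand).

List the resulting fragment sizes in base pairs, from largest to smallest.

SacI sites (GAGCTC) start at positions 15, 129, 188.
SacI cuts after base 5 of each site (before the last base), so after positions 19, 133, 192.
Linear molecule, 3 cuts → 4 fragments:
  1–19 → 19 bp
  20–133 → 114 bp
  134–192 → 59 bp
  193–224 → 32 bp
Sorted largest to smallest: 114, 59, 32, 19 bp.

114, 59, 32, 19 bp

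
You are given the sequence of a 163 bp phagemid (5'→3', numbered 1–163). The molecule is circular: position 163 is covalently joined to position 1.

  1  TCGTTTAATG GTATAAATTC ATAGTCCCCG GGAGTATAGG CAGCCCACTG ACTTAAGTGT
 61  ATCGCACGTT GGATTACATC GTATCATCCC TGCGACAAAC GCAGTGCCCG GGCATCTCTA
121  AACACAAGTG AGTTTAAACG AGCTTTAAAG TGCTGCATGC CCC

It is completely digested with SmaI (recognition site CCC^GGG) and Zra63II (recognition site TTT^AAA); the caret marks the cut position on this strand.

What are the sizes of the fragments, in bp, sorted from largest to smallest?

SmaI sites (CCCGGG) start at positions 27, 107.
SmaI cuts after base 3 of each site, so after positions 29, 109.
Zra63II sites (TTTAAA) start at positions 133, 144.
Zra63II cuts after base 3 of each site, so after positions 135, 146.
Combined cut positions: 29, 109, 135, 146.
Circular molecule, 4 cuts → 4 fragments:
  30–109 → 80 bp
  110–135 → 26 bp
  136–146 → 11 bp
  147–163 then 1–29 → 17 + 29 = 46 bp
Sorted largest to smallest: 80, 46, 26, 11 bp.

80, 46, 26, 11 bp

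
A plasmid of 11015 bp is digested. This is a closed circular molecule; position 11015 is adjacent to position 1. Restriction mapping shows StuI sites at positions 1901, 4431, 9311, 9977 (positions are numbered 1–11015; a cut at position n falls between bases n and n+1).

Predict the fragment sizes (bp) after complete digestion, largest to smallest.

Circular molecule, 4 cuts → 4 fragments:
  4431 − 1901 = 2530 bp
  9311 − 4431 = 4880 bp
  9977 − 9311 = 666 bp
  wrap: 11015 − 9977 + 1901 = 2939 bp
Sorted largest to smallest: 4880, 2939, 2530, 666 bp.

4880, 2939, 2530, 666 bp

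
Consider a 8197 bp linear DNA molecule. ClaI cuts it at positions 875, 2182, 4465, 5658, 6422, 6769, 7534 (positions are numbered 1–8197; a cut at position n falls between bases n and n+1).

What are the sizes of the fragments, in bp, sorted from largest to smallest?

2283, 1307, 1193, 875, 765, 764, 663, 347 bp

Linear molecule, 7 cuts → 8 fragments:
  875 − 0 = 875 bp
  2182 − 875 = 1307 bp
  4465 − 2182 = 2283 bp
  5658 − 4465 = 1193 bp
  6422 − 5658 = 764 bp
  6769 − 6422 = 347 bp
  7534 − 6769 = 765 bp
  8197 − 7534 = 663 bp
Sorted largest to smallest: 2283, 1307, 1193, 875, 765, 764, 663, 347 bp.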